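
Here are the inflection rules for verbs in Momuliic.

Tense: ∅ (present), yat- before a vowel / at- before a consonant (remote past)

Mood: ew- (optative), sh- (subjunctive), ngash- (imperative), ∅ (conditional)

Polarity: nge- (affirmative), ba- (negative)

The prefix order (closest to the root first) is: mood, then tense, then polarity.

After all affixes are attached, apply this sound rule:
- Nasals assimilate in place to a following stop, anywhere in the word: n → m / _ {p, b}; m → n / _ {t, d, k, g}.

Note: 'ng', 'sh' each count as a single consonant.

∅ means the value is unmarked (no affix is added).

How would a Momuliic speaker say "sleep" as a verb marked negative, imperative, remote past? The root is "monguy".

baatngashmonguy

Attach mood imperative ngash- → ngashmonguy.
Attach tense remote past at- (before consonant 'ng') → atngashmonguy.
Attach polarity negative ba- → baatngashmonguy.
Nasal assimilation: no change.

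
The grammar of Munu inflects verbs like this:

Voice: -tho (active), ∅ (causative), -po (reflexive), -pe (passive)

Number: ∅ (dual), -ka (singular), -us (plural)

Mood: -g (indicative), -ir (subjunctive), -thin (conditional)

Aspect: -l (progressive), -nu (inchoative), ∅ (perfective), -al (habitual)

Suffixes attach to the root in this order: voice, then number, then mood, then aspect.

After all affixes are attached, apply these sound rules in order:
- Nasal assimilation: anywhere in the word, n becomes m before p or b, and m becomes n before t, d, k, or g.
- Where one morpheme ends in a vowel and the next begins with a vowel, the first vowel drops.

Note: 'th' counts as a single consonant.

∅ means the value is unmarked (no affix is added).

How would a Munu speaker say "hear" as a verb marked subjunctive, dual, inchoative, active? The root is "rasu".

Attach voice active -tho → rasutho.
number = dual: zero marking, form stays rasutho.
Attach mood subjunctive -ir → rasuthoir.
Attach aspect inchoative -nu → rasuthoirnu.
Nasal assimilation: no change.
Apply vowel deletion: rasuthoirnu → rasuthirnu.

rasuthirnu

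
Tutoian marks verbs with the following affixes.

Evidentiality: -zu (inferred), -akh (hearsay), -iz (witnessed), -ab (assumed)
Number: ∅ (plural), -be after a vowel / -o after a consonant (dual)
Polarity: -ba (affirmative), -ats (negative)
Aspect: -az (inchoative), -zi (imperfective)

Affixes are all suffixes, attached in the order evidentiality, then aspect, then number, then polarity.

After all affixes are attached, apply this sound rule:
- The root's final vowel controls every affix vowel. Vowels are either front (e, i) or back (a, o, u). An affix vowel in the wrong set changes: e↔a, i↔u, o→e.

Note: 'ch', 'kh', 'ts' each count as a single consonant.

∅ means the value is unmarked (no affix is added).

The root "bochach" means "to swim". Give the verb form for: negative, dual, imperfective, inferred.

Attach evidentiality inferred -zu → bochachzu.
Attach aspect imperfective -zi → bochachzuzi.
Attach number dual -be (after vowel 'i') → bochachzuzibe.
Attach polarity negative -ats → bochachzuzibeats.
Apply vowel harmony: bochachzuzibeats → bochachzuzubaats.

bochachzuzubaats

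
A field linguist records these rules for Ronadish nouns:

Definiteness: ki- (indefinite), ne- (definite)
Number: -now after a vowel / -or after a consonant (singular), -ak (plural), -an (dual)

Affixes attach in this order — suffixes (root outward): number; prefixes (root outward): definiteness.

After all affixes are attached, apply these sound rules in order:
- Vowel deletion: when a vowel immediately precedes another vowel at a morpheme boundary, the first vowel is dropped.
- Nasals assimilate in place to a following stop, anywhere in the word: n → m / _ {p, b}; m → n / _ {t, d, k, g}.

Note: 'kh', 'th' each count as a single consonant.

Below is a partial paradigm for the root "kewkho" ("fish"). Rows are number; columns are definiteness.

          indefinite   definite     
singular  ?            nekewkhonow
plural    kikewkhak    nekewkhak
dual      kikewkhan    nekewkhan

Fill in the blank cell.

Attach number singular -now (after vowel 'o') → kewkhonow.
Attach definiteness indefinite ki- → kikewkhonow.
Vowel deletion: no change.
Nasal assimilation: no change.

kikewkhonow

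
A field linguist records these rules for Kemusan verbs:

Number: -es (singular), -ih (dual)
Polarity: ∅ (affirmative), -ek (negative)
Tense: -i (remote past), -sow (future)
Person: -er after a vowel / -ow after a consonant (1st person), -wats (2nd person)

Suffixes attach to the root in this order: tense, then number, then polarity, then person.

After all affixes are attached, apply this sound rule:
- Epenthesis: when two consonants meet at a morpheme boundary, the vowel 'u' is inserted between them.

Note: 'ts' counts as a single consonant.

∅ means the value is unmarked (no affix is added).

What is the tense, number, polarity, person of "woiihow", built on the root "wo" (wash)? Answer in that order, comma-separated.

Segment: wo-i-ih-ow.
tense: -i → remote past.
number: -ih → dual.
polarity: ∅ → affirmative.
person: -er/ow → 1st person.

remote past, dual, affirmative, 1st person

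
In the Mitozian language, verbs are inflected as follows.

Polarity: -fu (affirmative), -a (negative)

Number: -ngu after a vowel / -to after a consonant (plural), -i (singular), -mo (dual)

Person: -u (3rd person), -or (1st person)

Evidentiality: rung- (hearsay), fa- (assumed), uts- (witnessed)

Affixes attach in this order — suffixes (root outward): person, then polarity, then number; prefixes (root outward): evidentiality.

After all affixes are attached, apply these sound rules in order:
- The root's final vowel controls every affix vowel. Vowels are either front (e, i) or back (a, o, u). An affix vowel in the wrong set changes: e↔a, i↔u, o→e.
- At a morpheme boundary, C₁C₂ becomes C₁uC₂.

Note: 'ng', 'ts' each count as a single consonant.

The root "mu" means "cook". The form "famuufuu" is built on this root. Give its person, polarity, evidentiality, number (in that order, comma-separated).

3rd person, affirmative, assumed, singular

Segment: fa-mu-u-fu-i.
person: -u → 3rd person.
polarity: -fu → affirmative.
evidentiality: fa- → assumed.
number: -i → singular.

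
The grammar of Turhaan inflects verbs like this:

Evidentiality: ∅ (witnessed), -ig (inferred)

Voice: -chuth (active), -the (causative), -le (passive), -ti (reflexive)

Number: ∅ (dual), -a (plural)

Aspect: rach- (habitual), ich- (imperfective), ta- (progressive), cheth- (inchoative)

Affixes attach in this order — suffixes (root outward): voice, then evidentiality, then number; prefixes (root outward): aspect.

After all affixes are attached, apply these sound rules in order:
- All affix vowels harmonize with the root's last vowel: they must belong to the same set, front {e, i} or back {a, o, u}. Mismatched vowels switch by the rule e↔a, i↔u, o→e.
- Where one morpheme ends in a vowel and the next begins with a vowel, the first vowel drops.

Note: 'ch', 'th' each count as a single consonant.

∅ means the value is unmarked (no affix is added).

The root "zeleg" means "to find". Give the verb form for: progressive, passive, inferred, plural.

tezeleglige

Attach voice passive -le → zelegle.
Attach aspect progressive ta- → tazelegle.
Attach evidentiality inferred -ig → tazelegleig.
Attach number plural -a → tazelegleiga.
Apply vowel harmony: tazelegleiga → tezelegleige.
Apply vowel deletion: tezelegleige → tezeleglige.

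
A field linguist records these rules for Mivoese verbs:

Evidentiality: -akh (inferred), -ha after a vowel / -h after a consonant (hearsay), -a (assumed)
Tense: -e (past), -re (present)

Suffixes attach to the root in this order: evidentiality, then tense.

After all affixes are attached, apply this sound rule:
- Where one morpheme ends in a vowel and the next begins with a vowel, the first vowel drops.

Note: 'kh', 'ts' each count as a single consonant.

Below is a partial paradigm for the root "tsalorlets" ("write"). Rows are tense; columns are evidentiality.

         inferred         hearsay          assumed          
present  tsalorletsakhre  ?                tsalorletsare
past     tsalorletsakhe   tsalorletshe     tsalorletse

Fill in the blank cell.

Attach evidentiality hearsay -h (after consonant 'ts') → tsalorletsh.
Attach tense present -re → tsalorletshre.
Vowel deletion: no change.

tsalorletshre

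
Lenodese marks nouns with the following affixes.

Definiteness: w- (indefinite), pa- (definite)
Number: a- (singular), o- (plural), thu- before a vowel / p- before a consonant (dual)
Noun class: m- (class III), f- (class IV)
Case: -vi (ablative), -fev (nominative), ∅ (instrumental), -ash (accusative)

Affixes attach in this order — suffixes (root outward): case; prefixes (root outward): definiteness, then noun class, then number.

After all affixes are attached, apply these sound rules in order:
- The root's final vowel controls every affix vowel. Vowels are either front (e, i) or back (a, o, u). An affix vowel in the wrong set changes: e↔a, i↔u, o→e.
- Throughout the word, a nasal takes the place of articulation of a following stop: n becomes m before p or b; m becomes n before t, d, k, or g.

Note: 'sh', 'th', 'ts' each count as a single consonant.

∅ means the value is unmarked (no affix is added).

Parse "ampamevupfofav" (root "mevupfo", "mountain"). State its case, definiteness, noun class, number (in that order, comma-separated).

nominative, definite, class III, singular

Segment: a-m-pa-mevupfo-fev.
case: -fev → nominative.
definiteness: pa- → definite.
noun class: m- → class III.
number: a- → singular.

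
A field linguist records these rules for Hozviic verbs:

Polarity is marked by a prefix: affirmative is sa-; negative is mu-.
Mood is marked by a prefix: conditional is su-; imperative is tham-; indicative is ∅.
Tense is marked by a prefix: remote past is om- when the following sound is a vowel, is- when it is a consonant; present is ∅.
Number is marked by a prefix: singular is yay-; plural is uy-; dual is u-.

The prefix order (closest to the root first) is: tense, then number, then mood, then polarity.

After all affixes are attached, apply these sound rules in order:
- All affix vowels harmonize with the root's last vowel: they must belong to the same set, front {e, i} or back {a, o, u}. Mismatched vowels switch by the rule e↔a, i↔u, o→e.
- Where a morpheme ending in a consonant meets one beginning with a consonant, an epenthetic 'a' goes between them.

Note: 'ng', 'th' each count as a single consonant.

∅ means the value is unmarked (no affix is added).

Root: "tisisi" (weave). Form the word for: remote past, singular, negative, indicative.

miyeyisatisisi

Attach tense remote past is- (before consonant 't') → istisisi.
Attach number singular yay- → yayistisisi.
mood = indicative: zero marking, form stays yayistisisi.
Attach polarity negative mu- → muyayistisisi.
Apply vowel harmony: muyayistisisi → miyeyistisisi.
Apply epenthesis: miyeyistisisi → miyeyisatisisi.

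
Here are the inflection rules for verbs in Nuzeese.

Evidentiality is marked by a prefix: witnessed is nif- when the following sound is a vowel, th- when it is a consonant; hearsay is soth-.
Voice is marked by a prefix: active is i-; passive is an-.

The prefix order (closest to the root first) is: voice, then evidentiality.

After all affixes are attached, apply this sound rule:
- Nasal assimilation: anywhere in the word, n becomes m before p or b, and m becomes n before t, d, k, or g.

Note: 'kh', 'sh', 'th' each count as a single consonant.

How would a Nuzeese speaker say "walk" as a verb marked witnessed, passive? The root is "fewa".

nifanfewa

Attach voice passive an- → anfewa.
Attach evidentiality witnessed nif- (before vowel 'a') → nifanfewa.
Nasal assimilation: no change.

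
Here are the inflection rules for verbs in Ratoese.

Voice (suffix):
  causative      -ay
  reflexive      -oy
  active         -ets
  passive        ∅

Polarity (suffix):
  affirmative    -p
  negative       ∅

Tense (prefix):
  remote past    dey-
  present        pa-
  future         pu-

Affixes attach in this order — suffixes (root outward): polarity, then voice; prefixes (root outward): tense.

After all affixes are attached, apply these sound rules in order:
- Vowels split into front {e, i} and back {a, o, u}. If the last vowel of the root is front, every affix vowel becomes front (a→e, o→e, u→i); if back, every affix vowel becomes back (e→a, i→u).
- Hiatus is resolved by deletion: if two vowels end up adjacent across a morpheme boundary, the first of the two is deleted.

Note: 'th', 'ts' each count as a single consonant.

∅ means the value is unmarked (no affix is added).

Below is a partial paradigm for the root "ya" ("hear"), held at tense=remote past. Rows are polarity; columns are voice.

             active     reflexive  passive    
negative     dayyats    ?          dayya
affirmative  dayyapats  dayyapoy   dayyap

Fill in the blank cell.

polarity = negative: zero marking, form stays ya.
Attach voice reflexive -oy → yaoy.
Attach tense remote past dey- → deyyaoy.
Apply vowel harmony: deyyaoy → dayyaoy.
Apply vowel deletion: dayyaoy → dayyoy.

dayyoy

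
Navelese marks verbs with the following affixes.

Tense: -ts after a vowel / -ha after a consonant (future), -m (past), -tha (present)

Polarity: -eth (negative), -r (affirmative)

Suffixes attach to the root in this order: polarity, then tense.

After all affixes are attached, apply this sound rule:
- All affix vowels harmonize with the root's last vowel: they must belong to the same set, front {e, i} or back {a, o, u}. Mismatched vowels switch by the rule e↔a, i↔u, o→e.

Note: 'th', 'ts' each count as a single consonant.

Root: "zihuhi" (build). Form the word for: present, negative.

Attach polarity negative -eth → zihuhieth.
Attach tense present -tha → zihuhieththa.
Apply vowel harmony: zihuhieththa → zihuhieththe.

zihuhieththe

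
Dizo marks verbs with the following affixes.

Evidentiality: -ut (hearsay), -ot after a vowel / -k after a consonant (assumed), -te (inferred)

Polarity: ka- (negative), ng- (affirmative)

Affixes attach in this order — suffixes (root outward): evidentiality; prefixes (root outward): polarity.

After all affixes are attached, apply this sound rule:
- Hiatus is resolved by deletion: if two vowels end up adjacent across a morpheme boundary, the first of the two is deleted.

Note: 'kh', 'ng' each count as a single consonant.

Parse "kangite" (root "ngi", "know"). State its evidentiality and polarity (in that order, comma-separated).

Segment: ka-ngi-te.
evidentiality: -te → inferred.
polarity: ka- → negative.

inferred, negative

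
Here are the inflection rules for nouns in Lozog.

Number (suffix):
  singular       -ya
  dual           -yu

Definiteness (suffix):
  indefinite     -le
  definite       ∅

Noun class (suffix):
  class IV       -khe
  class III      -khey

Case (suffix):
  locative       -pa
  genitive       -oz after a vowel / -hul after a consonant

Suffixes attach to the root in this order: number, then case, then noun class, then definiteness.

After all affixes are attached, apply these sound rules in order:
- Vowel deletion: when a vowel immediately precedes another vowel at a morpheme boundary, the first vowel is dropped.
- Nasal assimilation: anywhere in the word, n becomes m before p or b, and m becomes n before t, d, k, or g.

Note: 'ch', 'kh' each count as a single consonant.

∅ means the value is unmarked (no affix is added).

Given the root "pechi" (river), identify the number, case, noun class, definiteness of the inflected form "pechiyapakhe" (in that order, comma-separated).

singular, locative, class IV, definite

Segment: pechi-ya-pa-khe.
number: -ya → singular.
case: -pa → locative.
noun class: -khe → class IV.
definiteness: ∅ → definite.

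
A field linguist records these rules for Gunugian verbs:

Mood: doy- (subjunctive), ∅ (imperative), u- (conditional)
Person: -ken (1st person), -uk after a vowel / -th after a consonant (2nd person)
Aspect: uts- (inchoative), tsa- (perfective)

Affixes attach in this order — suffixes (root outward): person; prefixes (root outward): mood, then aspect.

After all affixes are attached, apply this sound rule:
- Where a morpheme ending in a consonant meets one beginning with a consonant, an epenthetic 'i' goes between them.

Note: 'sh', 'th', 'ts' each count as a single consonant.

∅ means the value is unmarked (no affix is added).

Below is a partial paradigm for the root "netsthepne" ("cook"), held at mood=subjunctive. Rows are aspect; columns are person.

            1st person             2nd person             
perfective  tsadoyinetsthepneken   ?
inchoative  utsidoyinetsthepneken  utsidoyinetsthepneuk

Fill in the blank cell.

Attach person 2nd person -uk (after vowel 'e') → netsthepneuk.
Attach mood subjunctive doy- → doynetsthepneuk.
Attach aspect perfective tsa- → tsadoynetsthepneuk.
Apply epenthesis: tsadoynetsthepneuk → tsadoyinetsthepneuk.

tsadoyinetsthepneuk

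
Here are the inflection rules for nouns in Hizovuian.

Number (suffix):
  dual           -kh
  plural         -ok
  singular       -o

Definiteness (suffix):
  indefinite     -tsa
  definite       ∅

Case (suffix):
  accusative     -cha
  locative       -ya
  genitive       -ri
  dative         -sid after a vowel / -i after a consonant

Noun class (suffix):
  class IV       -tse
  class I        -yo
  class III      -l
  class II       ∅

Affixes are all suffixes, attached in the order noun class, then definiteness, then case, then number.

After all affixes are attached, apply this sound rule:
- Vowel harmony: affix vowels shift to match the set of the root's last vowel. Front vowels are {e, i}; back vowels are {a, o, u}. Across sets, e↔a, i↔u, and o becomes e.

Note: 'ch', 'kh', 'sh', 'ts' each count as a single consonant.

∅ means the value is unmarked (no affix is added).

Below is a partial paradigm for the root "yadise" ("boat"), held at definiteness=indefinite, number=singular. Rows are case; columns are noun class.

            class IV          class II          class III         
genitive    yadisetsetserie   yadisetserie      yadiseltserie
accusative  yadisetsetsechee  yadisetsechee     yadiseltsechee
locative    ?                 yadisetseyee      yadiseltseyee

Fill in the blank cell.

Attach noun class class IV -tse → yadisetse.
Attach definiteness indefinite -tsa → yadisetsetsa.
Attach case locative -ya → yadisetsetsaya.
Attach number singular -o → yadisetsetsayao.
Apply vowel harmony: yadisetsetsayao → yadisetsetseyee.

yadisetsetseyee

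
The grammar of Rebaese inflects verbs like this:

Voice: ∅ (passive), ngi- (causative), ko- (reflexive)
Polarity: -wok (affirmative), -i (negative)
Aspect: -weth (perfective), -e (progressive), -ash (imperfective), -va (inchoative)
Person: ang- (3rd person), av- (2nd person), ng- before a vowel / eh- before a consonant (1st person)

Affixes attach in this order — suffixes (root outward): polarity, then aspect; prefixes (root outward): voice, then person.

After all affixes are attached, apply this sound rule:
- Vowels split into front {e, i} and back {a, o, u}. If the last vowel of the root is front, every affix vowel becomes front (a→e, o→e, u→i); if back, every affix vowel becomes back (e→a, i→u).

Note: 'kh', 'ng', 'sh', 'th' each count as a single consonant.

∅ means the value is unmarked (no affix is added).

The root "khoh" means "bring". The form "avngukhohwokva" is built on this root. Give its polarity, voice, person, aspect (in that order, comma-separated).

Segment: av-ngi-khoh-wok-va.
polarity: -wok → affirmative.
voice: ngi- → causative.
person: av- → 2nd person.
aspect: -va → inchoative.

affirmative, causative, 2nd person, inchoative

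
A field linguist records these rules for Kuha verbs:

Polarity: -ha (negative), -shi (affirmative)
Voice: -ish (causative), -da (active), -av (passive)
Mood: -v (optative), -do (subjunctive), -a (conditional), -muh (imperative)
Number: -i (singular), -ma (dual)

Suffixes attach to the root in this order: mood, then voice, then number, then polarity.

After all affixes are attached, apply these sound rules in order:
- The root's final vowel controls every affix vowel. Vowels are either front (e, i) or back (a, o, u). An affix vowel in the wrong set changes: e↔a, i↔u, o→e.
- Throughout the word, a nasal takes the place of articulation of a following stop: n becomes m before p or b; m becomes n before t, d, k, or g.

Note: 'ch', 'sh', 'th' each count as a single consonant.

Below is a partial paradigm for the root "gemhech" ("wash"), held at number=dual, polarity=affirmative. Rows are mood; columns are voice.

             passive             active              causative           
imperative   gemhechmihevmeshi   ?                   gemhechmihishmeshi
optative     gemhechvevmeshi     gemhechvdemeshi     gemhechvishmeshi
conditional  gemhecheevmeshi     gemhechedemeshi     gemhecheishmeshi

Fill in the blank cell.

Attach mood imperative -muh → gemhechmuh.
Attach voice active -da → gemhechmuhda.
Attach number dual -ma → gemhechmuhdama.
Attach polarity affirmative -shi → gemhechmuhdamashi.
Apply vowel harmony: gemhechmuhdamashi → gemhechmihdemeshi.
Nasal assimilation: no change.

gemhechmihdemeshi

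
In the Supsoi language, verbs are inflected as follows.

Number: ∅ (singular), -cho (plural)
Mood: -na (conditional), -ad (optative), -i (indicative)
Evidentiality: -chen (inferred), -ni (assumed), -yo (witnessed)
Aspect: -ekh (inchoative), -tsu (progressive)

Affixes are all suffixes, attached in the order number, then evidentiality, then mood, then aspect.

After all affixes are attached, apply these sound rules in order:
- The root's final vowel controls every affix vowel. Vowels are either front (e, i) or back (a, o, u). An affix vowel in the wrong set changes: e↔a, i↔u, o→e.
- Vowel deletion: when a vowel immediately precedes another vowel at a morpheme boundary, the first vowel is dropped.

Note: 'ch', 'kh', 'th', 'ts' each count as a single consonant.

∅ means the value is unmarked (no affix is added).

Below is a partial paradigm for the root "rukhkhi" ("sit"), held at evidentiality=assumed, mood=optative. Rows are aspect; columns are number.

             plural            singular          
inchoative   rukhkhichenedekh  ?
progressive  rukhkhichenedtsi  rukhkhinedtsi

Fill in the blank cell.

number = singular: zero marking, form stays rukhkhi.
Attach evidentiality assumed -ni → rukhkhini.
Attach mood optative -ad → rukhkhiniad.
Attach aspect inchoative -ekh → rukhkhiniadekh.
Apply vowel harmony: rukhkhiniadekh → rukhkhiniedekh.
Apply vowel deletion: rukhkhiniedekh → rukhkhinedekh.

rukhkhinedekh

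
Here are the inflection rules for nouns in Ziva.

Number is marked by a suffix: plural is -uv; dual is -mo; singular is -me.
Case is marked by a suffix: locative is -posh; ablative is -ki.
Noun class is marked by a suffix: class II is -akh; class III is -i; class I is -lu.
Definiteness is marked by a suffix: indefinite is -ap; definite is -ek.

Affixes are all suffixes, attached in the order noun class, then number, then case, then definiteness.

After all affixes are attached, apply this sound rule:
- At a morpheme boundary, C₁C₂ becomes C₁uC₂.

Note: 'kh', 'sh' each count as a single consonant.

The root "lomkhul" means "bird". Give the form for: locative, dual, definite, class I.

Attach noun class class I -lu → lomkhullu.
Attach number dual -mo → lomkhullumo.
Attach case locative -posh → lomkhullumoposh.
Attach definiteness definite -ek → lomkhullumoposhek.
Apply epenthesis: lomkhullumoposhek → lomkhululumoposhek.

lomkhululumoposhek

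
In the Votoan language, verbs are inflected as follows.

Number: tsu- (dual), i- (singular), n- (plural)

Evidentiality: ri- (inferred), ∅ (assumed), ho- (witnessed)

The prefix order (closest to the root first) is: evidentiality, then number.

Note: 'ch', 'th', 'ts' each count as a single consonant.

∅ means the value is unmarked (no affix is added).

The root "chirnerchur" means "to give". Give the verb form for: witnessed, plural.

nhochirnerchur

Attach evidentiality witnessed ho- → hochirnerchur.
Attach number plural n- → nhochirnerchur.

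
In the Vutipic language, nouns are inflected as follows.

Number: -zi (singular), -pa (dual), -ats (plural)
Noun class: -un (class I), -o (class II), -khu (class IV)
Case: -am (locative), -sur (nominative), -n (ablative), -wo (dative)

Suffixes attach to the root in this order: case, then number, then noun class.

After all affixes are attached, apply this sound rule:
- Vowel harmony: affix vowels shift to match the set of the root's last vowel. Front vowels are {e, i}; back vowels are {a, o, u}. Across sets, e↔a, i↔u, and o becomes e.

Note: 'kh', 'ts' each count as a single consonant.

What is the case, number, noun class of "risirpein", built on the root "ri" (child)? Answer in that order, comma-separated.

Segment: ri-sur-pa-un.
case: -sur → nominative.
number: -pa → dual.
noun class: -un → class I.

nominative, dual, class I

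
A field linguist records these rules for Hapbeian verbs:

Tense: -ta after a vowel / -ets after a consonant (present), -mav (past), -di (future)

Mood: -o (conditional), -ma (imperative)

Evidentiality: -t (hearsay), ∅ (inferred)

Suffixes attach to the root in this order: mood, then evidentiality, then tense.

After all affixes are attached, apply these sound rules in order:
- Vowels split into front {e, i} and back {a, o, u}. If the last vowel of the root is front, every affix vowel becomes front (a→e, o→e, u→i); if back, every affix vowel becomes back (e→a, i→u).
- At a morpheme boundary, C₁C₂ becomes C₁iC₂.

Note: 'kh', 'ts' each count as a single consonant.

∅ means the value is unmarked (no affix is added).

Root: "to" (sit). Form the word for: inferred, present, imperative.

tomata

Attach mood imperative -ma → toma.
evidentiality = inferred: zero marking, form stays toma.
Attach tense present -ta (after vowel 'a') → tomata.
Vowel harmony: no change.
Epenthesis: no change.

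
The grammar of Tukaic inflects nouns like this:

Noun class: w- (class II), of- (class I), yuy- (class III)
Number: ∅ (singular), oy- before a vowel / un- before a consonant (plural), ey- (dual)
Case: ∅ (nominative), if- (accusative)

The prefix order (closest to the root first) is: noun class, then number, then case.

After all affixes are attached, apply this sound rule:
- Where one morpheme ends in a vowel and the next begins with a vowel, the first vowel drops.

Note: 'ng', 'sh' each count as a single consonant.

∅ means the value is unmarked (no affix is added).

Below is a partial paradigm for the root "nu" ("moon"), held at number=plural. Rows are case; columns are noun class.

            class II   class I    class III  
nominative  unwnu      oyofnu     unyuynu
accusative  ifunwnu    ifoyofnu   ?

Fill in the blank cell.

Attach noun class class III yuy- → yuynu.
Attach number plural un- (before consonant 'y') → unyuynu.
Attach case accusative if- → ifunyuynu.
Vowel deletion: no change.

ifunyuynu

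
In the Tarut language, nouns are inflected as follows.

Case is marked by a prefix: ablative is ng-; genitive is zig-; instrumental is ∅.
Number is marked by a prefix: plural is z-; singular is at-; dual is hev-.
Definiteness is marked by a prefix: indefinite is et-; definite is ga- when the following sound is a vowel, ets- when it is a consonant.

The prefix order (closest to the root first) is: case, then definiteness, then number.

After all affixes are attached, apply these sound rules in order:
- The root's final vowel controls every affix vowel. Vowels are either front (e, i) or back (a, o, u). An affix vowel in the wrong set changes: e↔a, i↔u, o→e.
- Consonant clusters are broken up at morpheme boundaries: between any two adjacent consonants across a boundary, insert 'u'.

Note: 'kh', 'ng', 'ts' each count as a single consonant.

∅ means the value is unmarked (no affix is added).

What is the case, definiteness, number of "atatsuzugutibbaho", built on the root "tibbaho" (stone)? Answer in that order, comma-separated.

genitive, definite, singular

Segment: at-ets-zig-tibbaho.
case: zig- → genitive.
definiteness: ga/ets- → definite.
number: at- → singular.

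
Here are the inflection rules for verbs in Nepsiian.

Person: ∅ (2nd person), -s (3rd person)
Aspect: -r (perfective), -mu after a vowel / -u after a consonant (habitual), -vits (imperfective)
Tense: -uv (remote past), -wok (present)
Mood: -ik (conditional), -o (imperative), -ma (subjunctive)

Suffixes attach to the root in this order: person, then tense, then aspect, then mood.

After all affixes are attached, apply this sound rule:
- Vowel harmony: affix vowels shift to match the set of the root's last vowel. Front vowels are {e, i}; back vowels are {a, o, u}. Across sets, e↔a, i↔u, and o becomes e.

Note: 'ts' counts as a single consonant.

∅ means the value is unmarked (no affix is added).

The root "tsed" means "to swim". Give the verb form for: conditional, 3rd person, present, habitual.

Attach person 3rd person -s → tseds.
Attach tense present -wok → tsedswok.
Attach aspect habitual -u (after consonant 'k') → tsedswoku.
Attach mood conditional -ik → tsedswokuik.
Apply vowel harmony: tsedswokuik → tsedswekiik.

tsedswekiik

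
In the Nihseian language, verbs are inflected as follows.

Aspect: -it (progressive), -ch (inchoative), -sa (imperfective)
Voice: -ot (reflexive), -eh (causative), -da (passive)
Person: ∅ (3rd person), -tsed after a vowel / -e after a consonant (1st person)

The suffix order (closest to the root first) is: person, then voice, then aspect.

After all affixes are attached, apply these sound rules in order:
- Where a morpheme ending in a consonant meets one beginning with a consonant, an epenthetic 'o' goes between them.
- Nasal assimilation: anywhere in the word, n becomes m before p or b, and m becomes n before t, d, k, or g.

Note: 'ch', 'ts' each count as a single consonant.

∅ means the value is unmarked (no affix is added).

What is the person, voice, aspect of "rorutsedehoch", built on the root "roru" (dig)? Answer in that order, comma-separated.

Segment: roru-tsed-eh-ch.
person: -tsed/e → 1st person.
voice: -eh → causative.
aspect: -ch → inchoative.

1st person, causative, inchoative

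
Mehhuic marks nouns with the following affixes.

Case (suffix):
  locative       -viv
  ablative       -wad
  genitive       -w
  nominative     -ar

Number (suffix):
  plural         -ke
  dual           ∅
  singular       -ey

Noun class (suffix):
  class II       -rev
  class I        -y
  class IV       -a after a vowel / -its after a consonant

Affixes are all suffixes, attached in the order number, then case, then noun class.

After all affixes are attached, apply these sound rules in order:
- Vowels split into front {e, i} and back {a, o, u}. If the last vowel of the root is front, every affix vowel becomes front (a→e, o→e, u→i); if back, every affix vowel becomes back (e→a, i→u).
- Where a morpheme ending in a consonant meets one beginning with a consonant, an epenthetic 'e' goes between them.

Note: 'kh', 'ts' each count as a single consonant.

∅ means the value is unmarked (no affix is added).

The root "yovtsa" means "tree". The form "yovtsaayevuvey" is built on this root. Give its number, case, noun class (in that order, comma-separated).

Segment: yovtsa-ey-viv-y.
number: -ey → singular.
case: -viv → locative.
noun class: -y → class I.

singular, locative, class I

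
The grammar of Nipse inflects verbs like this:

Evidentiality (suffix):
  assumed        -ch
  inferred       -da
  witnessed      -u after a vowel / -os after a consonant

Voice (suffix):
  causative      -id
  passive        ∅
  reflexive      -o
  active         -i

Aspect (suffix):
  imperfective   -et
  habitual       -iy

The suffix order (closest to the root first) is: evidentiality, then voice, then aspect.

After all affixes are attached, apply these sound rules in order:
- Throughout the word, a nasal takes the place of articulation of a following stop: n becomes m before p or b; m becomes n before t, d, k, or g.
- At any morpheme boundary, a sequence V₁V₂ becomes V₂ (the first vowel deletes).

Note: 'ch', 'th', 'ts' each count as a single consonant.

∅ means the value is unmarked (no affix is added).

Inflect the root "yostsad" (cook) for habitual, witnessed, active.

Attach evidentiality witnessed -os (after consonant 'd') → yostsados.
Attach voice active -i → yostsadosi.
Attach aspect habitual -iy → yostsadosiiy.
Nasal assimilation: no change.
Apply vowel deletion: yostsadosiiy → yostsadosiy.

yostsadosiy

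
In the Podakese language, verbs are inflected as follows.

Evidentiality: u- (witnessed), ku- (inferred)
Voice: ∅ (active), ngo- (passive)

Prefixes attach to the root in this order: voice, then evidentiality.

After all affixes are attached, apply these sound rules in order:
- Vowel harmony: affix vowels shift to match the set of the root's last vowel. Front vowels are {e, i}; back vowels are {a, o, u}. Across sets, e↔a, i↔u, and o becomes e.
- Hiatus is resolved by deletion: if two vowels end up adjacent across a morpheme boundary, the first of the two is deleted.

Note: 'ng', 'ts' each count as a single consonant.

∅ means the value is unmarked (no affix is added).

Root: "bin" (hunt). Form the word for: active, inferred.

voice = active: zero marking, form stays bin.
Attach evidentiality inferred ku- → kubin.
Apply vowel harmony: kubin → kibin.
Vowel deletion: no change.

kibin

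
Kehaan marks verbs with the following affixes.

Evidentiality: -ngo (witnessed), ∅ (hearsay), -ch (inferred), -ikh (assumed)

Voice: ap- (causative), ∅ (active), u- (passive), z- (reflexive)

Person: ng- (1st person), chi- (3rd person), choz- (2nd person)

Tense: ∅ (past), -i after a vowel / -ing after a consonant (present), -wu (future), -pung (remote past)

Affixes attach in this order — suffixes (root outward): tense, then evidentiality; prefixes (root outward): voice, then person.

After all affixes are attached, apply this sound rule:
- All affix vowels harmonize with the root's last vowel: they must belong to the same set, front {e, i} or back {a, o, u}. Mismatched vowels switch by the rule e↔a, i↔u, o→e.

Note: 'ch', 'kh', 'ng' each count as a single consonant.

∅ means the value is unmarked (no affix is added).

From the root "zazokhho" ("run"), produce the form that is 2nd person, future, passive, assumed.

Attach tense future -wu → zazokhhowu.
Attach voice passive u- → uzazokhhowu.
Attach person 2nd person choz- → chozuzazokhhowu.
Attach evidentiality assumed -ikh → chozuzazokhhowuikh.
Apply vowel harmony: chozuzazokhhowuikh → chozuzazokhhowuukh.

chozuzazokhhowuukh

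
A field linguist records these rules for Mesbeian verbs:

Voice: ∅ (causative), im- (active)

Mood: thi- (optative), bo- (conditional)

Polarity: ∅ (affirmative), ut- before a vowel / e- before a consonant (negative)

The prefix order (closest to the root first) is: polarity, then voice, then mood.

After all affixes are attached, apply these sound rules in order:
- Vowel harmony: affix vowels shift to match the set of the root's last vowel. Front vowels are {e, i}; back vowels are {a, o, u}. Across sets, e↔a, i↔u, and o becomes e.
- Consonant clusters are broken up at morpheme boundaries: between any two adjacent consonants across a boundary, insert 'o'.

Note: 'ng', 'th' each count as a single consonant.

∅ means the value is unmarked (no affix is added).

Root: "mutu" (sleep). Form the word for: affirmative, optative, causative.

polarity = affirmative: zero marking, form stays mutu.
voice = causative: zero marking, form stays mutu.
Attach mood optative thi- → thimutu.
Apply vowel harmony: thimutu → thumutu.
Epenthesis: no change.

thumutu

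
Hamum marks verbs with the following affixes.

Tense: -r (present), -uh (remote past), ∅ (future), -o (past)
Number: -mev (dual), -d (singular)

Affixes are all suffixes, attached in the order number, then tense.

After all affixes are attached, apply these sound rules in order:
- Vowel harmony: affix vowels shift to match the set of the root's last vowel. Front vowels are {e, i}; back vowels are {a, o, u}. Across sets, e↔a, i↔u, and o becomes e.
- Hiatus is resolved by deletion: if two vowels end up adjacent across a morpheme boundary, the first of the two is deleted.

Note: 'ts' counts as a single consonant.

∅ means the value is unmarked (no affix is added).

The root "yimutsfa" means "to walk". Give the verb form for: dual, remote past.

Attach number dual -mev → yimutsfamev.
Attach tense remote past -uh → yimutsfamevuh.
Apply vowel harmony: yimutsfamevuh → yimutsfamavuh.
Vowel deletion: no change.

yimutsfamavuh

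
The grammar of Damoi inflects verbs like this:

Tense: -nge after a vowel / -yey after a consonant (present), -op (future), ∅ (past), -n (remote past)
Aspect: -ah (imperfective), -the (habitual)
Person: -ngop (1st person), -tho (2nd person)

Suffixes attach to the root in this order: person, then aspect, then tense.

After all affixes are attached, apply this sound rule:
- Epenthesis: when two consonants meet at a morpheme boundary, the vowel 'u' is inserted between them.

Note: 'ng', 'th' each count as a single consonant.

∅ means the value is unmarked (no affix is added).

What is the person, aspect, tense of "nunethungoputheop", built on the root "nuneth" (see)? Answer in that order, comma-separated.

Segment: nuneth-ngop-the-op.
person: -ngop → 1st person.
aspect: -the → habitual.
tense: -op → future.

1st person, habitual, future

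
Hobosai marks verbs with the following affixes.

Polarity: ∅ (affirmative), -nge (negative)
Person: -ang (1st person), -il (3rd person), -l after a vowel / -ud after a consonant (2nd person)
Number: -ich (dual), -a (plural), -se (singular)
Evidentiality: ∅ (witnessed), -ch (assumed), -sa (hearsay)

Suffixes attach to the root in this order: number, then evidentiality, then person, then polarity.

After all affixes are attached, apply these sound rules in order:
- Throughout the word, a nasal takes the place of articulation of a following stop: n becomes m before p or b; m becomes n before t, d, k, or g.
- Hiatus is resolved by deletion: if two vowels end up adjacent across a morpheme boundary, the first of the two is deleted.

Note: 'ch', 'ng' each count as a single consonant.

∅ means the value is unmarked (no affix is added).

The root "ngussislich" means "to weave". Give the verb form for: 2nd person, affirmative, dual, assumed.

ngussislichichchud

Attach number dual -ich → ngussislichich.
Attach evidentiality assumed -ch → ngussislichichch.
Attach person 2nd person -ud (after consonant 'ch') → ngussislichichchud.
polarity = affirmative: zero marking, form stays ngussislichichchud.
Nasal assimilation: no change.
Vowel deletion: no change.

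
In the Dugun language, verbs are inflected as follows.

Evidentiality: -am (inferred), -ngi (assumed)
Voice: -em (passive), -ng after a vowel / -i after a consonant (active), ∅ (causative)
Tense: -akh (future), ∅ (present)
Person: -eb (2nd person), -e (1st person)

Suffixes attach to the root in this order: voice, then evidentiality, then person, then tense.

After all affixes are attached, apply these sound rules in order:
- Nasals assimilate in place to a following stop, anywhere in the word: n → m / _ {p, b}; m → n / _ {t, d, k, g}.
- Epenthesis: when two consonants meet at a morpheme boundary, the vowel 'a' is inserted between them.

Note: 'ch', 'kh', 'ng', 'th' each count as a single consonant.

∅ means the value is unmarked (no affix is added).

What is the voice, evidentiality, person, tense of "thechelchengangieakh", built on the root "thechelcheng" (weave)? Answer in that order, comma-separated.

Segment: thechelcheng-ngi-e-akh.
voice: ∅ → causative.
evidentiality: -ngi → assumed.
person: -e → 1st person.
tense: -akh → future.

causative, assumed, 1st person, future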